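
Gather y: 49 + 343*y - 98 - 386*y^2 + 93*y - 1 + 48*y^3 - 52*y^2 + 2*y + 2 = 48*y^3 - 438*y^2 + 438*y - 48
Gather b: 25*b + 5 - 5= 25*b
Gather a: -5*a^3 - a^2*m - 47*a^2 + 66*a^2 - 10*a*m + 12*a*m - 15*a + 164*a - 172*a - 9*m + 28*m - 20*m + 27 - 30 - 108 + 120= -5*a^3 + a^2*(19 - m) + a*(2*m - 23) - m + 9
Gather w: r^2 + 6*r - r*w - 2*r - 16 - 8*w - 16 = r^2 + 4*r + w*(-r - 8) - 32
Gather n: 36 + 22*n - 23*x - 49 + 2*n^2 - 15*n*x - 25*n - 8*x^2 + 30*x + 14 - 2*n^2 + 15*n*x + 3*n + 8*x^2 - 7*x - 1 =0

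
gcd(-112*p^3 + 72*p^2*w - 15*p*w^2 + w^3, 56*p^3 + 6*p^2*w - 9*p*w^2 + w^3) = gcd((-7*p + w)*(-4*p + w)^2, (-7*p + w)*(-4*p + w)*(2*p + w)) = 28*p^2 - 11*p*w + w^2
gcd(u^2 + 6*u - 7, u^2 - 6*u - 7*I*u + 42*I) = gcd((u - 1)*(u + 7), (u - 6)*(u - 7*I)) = 1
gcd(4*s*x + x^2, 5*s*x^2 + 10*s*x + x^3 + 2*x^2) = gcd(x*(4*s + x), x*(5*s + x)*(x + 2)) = x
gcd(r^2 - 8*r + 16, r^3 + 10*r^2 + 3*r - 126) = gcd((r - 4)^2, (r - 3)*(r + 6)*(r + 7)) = 1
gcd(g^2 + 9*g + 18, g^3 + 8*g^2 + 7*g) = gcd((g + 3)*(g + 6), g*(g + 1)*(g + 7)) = 1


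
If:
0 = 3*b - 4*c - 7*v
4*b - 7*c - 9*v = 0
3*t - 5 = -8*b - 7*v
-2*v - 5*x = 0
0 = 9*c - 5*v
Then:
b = 0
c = 0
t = 5/3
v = 0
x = 0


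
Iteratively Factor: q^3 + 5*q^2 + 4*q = (q)*(q^2 + 5*q + 4) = q*(q + 1)*(q + 4)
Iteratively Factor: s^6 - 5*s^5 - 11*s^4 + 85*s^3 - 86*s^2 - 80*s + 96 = (s - 1)*(s^5 - 4*s^4 - 15*s^3 + 70*s^2 - 16*s - 96) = (s - 3)*(s - 1)*(s^4 - s^3 - 18*s^2 + 16*s + 32) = (s - 3)*(s - 2)*(s - 1)*(s^3 + s^2 - 16*s - 16) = (s - 4)*(s - 3)*(s - 2)*(s - 1)*(s^2 + 5*s + 4) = (s - 4)*(s - 3)*(s - 2)*(s - 1)*(s + 4)*(s + 1)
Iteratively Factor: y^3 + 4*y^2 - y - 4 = (y + 4)*(y^2 - 1) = (y + 1)*(y + 4)*(y - 1)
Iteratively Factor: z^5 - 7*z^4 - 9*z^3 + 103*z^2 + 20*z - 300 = (z + 3)*(z^4 - 10*z^3 + 21*z^2 + 40*z - 100) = (z - 5)*(z + 3)*(z^3 - 5*z^2 - 4*z + 20) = (z - 5)*(z - 2)*(z + 3)*(z^2 - 3*z - 10) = (z - 5)*(z - 2)*(z + 2)*(z + 3)*(z - 5)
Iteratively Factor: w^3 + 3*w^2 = (w + 3)*(w^2) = w*(w + 3)*(w)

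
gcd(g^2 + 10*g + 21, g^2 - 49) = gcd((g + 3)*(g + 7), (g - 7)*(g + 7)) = g + 7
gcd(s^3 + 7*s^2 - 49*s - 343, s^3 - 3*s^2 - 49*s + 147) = s^2 - 49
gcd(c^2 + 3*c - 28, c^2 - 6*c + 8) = c - 4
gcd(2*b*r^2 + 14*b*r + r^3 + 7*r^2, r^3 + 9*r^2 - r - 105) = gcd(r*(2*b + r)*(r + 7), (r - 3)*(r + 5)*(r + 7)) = r + 7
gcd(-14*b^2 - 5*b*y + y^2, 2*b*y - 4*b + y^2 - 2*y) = 2*b + y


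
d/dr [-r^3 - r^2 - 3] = r*(-3*r - 2)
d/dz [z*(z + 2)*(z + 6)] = 3*z^2 + 16*z + 12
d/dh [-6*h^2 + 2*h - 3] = 2 - 12*h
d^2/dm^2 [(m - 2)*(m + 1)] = 2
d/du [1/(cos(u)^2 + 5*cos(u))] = (2*cos(u) + 5)*sin(u)/((cos(u) + 5)^2*cos(u)^2)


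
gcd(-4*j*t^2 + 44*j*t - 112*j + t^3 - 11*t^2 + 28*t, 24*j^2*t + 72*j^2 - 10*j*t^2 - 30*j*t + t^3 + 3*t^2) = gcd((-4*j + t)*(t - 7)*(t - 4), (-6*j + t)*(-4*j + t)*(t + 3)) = -4*j + t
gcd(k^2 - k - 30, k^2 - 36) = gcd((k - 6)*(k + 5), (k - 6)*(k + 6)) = k - 6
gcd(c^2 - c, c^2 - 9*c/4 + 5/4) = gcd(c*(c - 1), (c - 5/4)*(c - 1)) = c - 1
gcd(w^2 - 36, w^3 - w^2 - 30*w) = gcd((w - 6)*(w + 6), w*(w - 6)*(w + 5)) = w - 6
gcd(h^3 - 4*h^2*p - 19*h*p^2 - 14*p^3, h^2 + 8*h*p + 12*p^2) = h + 2*p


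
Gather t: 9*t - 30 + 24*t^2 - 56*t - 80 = 24*t^2 - 47*t - 110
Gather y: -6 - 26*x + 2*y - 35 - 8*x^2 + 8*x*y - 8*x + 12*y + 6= -8*x^2 - 34*x + y*(8*x + 14) - 35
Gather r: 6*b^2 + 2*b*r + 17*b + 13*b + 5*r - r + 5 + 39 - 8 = 6*b^2 + 30*b + r*(2*b + 4) + 36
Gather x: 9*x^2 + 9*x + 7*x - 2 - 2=9*x^2 + 16*x - 4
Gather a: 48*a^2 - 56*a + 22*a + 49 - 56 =48*a^2 - 34*a - 7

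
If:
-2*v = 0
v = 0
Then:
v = 0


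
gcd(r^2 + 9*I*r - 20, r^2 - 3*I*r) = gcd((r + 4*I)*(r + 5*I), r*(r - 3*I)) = 1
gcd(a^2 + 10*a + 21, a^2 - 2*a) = 1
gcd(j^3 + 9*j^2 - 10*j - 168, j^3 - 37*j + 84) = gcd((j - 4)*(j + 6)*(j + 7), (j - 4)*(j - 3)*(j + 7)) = j^2 + 3*j - 28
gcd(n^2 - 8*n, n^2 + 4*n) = n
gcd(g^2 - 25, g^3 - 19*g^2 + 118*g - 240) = g - 5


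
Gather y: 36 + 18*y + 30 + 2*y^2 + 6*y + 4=2*y^2 + 24*y + 70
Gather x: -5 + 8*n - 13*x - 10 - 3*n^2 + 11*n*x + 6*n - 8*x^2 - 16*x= -3*n^2 + 14*n - 8*x^2 + x*(11*n - 29) - 15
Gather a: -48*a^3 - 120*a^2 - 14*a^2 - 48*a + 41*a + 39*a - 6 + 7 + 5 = -48*a^3 - 134*a^2 + 32*a + 6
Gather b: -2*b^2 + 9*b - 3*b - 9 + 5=-2*b^2 + 6*b - 4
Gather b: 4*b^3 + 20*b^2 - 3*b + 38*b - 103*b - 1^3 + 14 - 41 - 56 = 4*b^3 + 20*b^2 - 68*b - 84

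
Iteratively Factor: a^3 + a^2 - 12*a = (a - 3)*(a^2 + 4*a) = a*(a - 3)*(a + 4)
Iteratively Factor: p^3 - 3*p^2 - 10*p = (p + 2)*(p^2 - 5*p) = p*(p + 2)*(p - 5)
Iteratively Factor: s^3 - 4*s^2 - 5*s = (s)*(s^2 - 4*s - 5) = s*(s - 5)*(s + 1)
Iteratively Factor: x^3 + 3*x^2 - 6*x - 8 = (x + 4)*(x^2 - x - 2) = (x + 1)*(x + 4)*(x - 2)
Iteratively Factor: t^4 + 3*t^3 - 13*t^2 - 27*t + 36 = (t + 4)*(t^3 - t^2 - 9*t + 9) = (t - 3)*(t + 4)*(t^2 + 2*t - 3) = (t - 3)*(t + 3)*(t + 4)*(t - 1)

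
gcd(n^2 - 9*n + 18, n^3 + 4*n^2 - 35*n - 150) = n - 6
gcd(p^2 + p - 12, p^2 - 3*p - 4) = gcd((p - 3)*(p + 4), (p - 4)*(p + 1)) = 1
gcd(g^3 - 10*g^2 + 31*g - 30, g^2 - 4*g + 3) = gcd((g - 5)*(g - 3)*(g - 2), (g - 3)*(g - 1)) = g - 3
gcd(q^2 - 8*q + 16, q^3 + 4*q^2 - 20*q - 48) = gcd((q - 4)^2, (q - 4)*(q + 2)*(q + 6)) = q - 4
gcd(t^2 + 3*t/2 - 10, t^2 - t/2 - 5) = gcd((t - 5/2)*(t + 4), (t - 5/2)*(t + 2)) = t - 5/2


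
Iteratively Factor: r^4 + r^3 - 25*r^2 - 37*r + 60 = (r + 3)*(r^3 - 2*r^2 - 19*r + 20) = (r + 3)*(r + 4)*(r^2 - 6*r + 5) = (r - 5)*(r + 3)*(r + 4)*(r - 1)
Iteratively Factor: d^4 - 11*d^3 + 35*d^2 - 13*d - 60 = (d - 4)*(d^3 - 7*d^2 + 7*d + 15) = (d - 4)*(d - 3)*(d^2 - 4*d - 5) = (d - 5)*(d - 4)*(d - 3)*(d + 1)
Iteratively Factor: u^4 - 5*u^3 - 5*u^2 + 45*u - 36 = (u - 1)*(u^3 - 4*u^2 - 9*u + 36) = (u - 1)*(u + 3)*(u^2 - 7*u + 12) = (u - 3)*(u - 1)*(u + 3)*(u - 4)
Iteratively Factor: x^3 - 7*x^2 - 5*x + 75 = (x - 5)*(x^2 - 2*x - 15) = (x - 5)*(x + 3)*(x - 5)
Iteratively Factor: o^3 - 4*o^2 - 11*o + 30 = (o + 3)*(o^2 - 7*o + 10) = (o - 5)*(o + 3)*(o - 2)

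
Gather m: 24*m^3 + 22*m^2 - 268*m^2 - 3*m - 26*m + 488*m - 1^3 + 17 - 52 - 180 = 24*m^3 - 246*m^2 + 459*m - 216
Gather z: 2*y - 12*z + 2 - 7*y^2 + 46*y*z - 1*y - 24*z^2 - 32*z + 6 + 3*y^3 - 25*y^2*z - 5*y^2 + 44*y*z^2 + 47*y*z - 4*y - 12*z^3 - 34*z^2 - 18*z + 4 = 3*y^3 - 12*y^2 - 3*y - 12*z^3 + z^2*(44*y - 58) + z*(-25*y^2 + 93*y - 62) + 12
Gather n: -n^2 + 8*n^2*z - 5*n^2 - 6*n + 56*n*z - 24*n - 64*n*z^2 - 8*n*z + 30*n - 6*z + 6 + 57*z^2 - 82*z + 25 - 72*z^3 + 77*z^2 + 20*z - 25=n^2*(8*z - 6) + n*(-64*z^2 + 48*z) - 72*z^3 + 134*z^2 - 68*z + 6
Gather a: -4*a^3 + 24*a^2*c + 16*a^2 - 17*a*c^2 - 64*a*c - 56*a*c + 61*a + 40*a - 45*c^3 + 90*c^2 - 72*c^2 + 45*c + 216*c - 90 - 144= -4*a^3 + a^2*(24*c + 16) + a*(-17*c^2 - 120*c + 101) - 45*c^3 + 18*c^2 + 261*c - 234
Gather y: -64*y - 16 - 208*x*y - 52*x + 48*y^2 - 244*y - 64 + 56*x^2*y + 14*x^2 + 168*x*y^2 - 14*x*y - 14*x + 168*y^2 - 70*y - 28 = 14*x^2 - 66*x + y^2*(168*x + 216) + y*(56*x^2 - 222*x - 378) - 108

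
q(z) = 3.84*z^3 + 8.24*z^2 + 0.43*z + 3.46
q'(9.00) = 1081.87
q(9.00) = 3474.13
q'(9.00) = 1081.87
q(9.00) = 3474.13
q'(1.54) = 53.13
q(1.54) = 37.69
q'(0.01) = 0.60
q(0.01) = 3.47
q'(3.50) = 199.23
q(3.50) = 270.54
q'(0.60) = 14.47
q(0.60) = 7.51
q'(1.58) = 55.23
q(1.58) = 39.86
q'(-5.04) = 210.00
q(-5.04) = -281.01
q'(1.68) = 60.63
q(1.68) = 45.65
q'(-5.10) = 216.02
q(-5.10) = -293.79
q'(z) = 11.52*z^2 + 16.48*z + 0.43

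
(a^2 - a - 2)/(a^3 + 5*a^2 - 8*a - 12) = 1/(a + 6)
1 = 1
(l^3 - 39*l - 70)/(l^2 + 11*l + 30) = (l^2 - 5*l - 14)/(l + 6)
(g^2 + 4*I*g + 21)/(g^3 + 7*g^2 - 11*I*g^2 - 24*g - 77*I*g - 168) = (g + 7*I)/(g^2 + g*(7 - 8*I) - 56*I)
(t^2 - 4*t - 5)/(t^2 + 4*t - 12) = (t^2 - 4*t - 5)/(t^2 + 4*t - 12)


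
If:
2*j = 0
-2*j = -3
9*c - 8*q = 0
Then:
No Solution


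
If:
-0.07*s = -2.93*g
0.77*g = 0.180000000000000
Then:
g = 0.23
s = 9.78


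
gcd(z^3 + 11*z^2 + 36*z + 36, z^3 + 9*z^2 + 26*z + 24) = z^2 + 5*z + 6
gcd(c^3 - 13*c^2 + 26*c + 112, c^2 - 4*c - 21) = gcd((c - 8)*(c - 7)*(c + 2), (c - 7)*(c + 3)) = c - 7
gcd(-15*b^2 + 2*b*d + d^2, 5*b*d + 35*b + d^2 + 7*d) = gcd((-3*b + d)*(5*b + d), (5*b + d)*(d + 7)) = 5*b + d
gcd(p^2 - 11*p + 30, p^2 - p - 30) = p - 6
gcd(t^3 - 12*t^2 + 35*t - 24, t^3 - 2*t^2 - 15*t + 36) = t - 3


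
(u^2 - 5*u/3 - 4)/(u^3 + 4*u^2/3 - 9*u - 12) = 1/(u + 3)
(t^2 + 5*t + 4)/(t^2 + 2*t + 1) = (t + 4)/(t + 1)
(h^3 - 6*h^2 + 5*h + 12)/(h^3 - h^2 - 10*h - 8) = (h - 3)/(h + 2)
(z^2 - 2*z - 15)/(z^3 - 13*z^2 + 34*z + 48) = (z^2 - 2*z - 15)/(z^3 - 13*z^2 + 34*z + 48)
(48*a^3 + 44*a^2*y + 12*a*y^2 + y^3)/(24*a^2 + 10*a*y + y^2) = 2*a + y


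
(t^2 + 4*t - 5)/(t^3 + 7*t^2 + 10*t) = (t - 1)/(t*(t + 2))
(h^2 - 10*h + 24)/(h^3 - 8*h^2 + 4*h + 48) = 1/(h + 2)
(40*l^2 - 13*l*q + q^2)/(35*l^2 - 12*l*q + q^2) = (-8*l + q)/(-7*l + q)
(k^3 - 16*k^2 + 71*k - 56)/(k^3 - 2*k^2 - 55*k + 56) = (k - 7)/(k + 7)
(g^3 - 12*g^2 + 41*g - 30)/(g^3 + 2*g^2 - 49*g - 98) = (g^3 - 12*g^2 + 41*g - 30)/(g^3 + 2*g^2 - 49*g - 98)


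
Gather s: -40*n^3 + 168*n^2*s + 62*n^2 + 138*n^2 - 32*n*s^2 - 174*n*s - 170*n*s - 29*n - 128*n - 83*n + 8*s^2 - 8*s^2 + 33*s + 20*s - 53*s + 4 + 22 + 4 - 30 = -40*n^3 + 200*n^2 - 32*n*s^2 - 240*n + s*(168*n^2 - 344*n)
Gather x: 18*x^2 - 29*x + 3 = 18*x^2 - 29*x + 3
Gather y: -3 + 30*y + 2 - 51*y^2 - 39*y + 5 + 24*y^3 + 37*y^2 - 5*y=24*y^3 - 14*y^2 - 14*y + 4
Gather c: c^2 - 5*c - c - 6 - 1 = c^2 - 6*c - 7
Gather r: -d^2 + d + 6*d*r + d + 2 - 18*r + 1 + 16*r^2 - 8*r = -d^2 + 2*d + 16*r^2 + r*(6*d - 26) + 3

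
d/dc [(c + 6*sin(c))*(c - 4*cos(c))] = (c + 6*sin(c))*(4*sin(c) + 1) + (c - 4*cos(c))*(6*cos(c) + 1)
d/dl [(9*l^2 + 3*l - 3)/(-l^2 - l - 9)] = 6*(-l^2 - 28*l - 5)/(l^4 + 2*l^3 + 19*l^2 + 18*l + 81)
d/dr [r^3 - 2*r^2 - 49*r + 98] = 3*r^2 - 4*r - 49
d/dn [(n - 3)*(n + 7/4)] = 2*n - 5/4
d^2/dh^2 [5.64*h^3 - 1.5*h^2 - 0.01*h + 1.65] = 33.84*h - 3.0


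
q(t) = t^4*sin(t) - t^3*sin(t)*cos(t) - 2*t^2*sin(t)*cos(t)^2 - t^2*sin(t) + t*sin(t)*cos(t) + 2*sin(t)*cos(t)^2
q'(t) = t^4*cos(t) + t^3*sin(t)^2 + 4*t^3*sin(t) - t^3*cos(t)^2 + 4*t^2*sin(t)^2*cos(t) - 3*t^2*sin(t)*cos(t) - 2*t^2*cos(t)^3 - t^2*cos(t) - t*sin(t)^2 - 4*t*sin(t)*cos(t)^2 - 2*t*sin(t) + t*cos(t)^2 - 4*sin(t)^2*cos(t) + sin(t)*cos(t) + 2*cos(t)^3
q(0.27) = 0.51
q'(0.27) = 1.37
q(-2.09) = -8.30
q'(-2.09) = 5.98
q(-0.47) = -0.34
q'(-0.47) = -0.89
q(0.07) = 0.14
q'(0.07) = 2.06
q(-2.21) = -8.90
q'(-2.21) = 3.93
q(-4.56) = 392.37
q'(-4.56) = -516.42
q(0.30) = 0.54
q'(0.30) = 1.17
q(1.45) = 2.08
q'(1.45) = 10.86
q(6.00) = -277.69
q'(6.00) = 777.96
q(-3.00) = -4.59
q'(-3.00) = -24.24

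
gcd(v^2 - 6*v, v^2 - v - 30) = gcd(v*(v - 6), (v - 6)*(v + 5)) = v - 6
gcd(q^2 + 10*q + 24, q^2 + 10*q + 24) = q^2 + 10*q + 24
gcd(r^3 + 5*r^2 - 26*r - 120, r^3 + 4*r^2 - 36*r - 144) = r^2 + 10*r + 24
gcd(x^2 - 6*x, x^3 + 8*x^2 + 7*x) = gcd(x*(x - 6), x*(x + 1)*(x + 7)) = x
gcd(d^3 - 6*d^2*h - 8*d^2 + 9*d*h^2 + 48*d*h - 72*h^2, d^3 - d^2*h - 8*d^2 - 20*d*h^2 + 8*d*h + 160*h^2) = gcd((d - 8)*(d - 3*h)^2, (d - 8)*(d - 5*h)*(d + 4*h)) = d - 8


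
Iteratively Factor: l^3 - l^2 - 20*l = (l + 4)*(l^2 - 5*l) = l*(l + 4)*(l - 5)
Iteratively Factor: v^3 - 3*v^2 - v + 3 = (v - 1)*(v^2 - 2*v - 3) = (v - 3)*(v - 1)*(v + 1)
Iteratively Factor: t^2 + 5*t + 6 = (t + 2)*(t + 3)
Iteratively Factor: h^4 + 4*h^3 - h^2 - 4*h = (h - 1)*(h^3 + 5*h^2 + 4*h) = h*(h - 1)*(h^2 + 5*h + 4) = h*(h - 1)*(h + 1)*(h + 4)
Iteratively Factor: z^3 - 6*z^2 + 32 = (z + 2)*(z^2 - 8*z + 16) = (z - 4)*(z + 2)*(z - 4)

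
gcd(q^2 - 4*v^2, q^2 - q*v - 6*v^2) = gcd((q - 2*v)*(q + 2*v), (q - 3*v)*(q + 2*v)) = q + 2*v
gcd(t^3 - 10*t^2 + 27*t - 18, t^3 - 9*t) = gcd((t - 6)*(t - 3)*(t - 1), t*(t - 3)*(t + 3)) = t - 3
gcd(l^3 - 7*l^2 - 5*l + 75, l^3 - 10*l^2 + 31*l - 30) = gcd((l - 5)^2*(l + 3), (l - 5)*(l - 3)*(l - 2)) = l - 5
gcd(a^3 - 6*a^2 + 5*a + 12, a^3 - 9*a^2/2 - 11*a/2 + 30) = a^2 - 7*a + 12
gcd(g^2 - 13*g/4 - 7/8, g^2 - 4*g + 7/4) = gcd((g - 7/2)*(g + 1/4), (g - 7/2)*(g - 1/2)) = g - 7/2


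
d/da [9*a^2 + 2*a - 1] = 18*a + 2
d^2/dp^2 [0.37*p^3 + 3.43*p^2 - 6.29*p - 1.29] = 2.22*p + 6.86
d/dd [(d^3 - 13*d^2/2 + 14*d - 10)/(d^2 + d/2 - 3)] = (4*d^4 + 4*d^3 - 105*d^2 + 236*d - 148)/(4*d^4 + 4*d^3 - 23*d^2 - 12*d + 36)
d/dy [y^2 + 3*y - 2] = 2*y + 3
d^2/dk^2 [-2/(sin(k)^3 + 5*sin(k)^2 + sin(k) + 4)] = 2*(9*sin(k)^6 + 55*sin(k)^5 + 90*sin(k)^4 - 101*sin(k)^3 - 235*sin(k)^2 - 10*sin(k) + 38)/(sin(k)^3 + 5*sin(k)^2 + sin(k) + 4)^3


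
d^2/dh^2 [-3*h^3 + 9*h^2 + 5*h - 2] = 18 - 18*h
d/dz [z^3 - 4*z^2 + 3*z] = 3*z^2 - 8*z + 3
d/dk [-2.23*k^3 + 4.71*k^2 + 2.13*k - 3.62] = -6.69*k^2 + 9.42*k + 2.13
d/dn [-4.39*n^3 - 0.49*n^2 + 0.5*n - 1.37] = -13.17*n^2 - 0.98*n + 0.5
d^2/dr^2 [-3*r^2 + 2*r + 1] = -6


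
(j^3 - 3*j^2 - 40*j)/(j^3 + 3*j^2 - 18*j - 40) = j*(j - 8)/(j^2 - 2*j - 8)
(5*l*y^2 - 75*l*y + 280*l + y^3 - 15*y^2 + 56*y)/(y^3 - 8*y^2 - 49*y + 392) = (5*l + y)/(y + 7)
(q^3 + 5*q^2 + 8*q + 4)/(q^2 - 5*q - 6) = (q^2 + 4*q + 4)/(q - 6)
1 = 1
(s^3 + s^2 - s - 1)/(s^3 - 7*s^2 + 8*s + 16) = (s^2 - 1)/(s^2 - 8*s + 16)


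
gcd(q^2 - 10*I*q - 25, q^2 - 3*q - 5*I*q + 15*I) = q - 5*I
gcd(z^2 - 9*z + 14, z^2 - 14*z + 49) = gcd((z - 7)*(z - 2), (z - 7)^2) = z - 7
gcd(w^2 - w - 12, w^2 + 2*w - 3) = w + 3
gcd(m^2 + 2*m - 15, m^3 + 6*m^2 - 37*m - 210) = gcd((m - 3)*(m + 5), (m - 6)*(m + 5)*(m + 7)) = m + 5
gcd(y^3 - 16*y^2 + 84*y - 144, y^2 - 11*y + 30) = y - 6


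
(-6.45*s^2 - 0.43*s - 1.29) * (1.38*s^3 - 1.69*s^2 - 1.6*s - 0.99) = -8.901*s^5 + 10.3071*s^4 + 9.2665*s^3 + 9.2536*s^2 + 2.4897*s + 1.2771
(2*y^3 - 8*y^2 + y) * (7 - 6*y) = -12*y^4 + 62*y^3 - 62*y^2 + 7*y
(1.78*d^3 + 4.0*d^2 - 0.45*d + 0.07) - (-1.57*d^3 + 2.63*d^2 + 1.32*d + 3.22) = 3.35*d^3 + 1.37*d^2 - 1.77*d - 3.15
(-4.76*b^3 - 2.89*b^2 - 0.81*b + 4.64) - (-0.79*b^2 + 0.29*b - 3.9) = -4.76*b^3 - 2.1*b^2 - 1.1*b + 8.54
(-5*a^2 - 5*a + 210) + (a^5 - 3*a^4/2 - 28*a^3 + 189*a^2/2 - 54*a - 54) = a^5 - 3*a^4/2 - 28*a^3 + 179*a^2/2 - 59*a + 156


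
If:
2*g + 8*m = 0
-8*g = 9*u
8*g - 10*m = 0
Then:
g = 0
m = 0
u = 0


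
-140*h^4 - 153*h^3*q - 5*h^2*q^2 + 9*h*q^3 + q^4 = (-4*h + q)*(h + q)*(5*h + q)*(7*h + q)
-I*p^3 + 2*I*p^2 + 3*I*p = p*(p - 3)*(-I*p - I)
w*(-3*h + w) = -3*h*w + w^2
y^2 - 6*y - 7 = (y - 7)*(y + 1)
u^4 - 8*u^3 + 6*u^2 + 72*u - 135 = (u - 5)*(u - 3)^2*(u + 3)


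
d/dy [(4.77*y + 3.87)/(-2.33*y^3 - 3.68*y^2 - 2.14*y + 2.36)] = (22.2282*y^3 + 44.6049*y^2 + 28.4832*y + 19.539)/(5.4289*y^6 + 17.1488*y^5 + 23.5148*y^4 + 4.7528*y^3 - 12.79*y^2 - 10.1008*y + 5.5696)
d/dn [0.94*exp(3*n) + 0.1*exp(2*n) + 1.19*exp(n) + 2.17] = (2.82*exp(2*n) + 0.2*exp(n) + 1.19)*exp(n)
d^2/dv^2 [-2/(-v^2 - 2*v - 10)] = 4*(-v^2 - 2*v + 4*(v + 1)^2 - 10)/(v^2 + 2*v + 10)^3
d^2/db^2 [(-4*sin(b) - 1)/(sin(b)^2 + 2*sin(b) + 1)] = 2*(-8*sin(b) - cos(2*b) + 6)/(sin(b) + 1)^3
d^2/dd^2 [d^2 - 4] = 2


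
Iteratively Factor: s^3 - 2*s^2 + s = (s - 1)*(s^2 - s) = (s - 1)^2*(s)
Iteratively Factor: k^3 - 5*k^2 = (k)*(k^2 - 5*k) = k^2*(k - 5)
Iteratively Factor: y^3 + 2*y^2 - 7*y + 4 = (y - 1)*(y^2 + 3*y - 4) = (y - 1)^2*(y + 4)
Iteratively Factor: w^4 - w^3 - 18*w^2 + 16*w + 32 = (w + 1)*(w^3 - 2*w^2 - 16*w + 32) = (w - 2)*(w + 1)*(w^2 - 16) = (w - 4)*(w - 2)*(w + 1)*(w + 4)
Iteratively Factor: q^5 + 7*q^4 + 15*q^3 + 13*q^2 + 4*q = (q + 1)*(q^4 + 6*q^3 + 9*q^2 + 4*q) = (q + 1)^2*(q^3 + 5*q^2 + 4*q) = q*(q + 1)^2*(q^2 + 5*q + 4) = q*(q + 1)^2*(q + 4)*(q + 1)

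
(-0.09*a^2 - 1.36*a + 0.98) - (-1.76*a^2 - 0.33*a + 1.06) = 1.67*a^2 - 1.03*a - 0.0800000000000001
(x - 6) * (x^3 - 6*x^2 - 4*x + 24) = x^4 - 12*x^3 + 32*x^2 + 48*x - 144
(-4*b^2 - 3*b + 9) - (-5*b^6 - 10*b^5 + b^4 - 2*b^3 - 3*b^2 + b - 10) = 5*b^6 + 10*b^5 - b^4 + 2*b^3 - b^2 - 4*b + 19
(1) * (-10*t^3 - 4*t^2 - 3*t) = -10*t^3 - 4*t^2 - 3*t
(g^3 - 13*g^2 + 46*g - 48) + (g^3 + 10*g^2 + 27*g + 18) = 2*g^3 - 3*g^2 + 73*g - 30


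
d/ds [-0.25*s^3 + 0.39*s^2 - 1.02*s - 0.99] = -0.75*s^2 + 0.78*s - 1.02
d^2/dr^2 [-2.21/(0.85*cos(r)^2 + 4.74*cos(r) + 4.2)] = (6.3869*(1 - cos(r)^2)^2 + 26.71227*cos(r)^3 + 21.288046*cos(r)^2 - 97.42122*cos(r) - 89.914292)/(0.85*cos(r)^2 + 4.74*cos(r) + 4.2)^3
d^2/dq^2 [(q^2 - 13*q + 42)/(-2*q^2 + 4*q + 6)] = (11*q^3 - 135*q^2 + 369*q - 381)/(q^6 - 6*q^5 + 3*q^4 + 28*q^3 - 9*q^2 - 54*q - 27)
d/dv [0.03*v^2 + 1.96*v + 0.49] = 0.06*v + 1.96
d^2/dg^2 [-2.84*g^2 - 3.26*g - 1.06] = -5.68000000000000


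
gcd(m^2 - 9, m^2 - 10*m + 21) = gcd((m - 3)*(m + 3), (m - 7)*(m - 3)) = m - 3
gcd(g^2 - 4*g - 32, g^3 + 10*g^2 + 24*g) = g + 4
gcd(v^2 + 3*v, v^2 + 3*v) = v^2 + 3*v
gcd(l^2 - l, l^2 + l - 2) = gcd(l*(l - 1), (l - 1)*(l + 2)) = l - 1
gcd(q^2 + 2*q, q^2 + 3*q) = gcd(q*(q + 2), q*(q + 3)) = q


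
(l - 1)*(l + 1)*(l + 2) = l^3 + 2*l^2 - l - 2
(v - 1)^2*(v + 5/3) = v^3 - v^2/3 - 7*v/3 + 5/3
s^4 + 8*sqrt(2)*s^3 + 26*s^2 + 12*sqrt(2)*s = s*(s + sqrt(2))^2*(s + 6*sqrt(2))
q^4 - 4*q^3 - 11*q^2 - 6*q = q*(q - 6)*(q + 1)^2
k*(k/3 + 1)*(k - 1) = k^3/3 + 2*k^2/3 - k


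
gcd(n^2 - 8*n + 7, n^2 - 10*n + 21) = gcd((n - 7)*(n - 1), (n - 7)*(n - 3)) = n - 7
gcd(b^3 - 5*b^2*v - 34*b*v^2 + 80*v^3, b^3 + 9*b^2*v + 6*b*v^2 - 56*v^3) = -b + 2*v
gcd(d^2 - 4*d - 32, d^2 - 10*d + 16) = d - 8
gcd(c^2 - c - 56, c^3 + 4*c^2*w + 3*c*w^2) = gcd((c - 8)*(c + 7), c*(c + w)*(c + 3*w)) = 1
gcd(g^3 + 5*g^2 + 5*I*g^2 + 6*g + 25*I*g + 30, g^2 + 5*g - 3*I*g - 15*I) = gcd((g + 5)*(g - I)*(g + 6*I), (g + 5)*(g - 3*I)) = g + 5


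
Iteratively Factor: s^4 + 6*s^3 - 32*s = (s)*(s^3 + 6*s^2 - 32) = s*(s + 4)*(s^2 + 2*s - 8) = s*(s - 2)*(s + 4)*(s + 4)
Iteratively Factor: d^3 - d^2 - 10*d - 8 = (d + 2)*(d^2 - 3*d - 4) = (d - 4)*(d + 2)*(d + 1)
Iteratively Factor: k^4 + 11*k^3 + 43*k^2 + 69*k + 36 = (k + 4)*(k^3 + 7*k^2 + 15*k + 9) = (k + 3)*(k + 4)*(k^2 + 4*k + 3) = (k + 3)^2*(k + 4)*(k + 1)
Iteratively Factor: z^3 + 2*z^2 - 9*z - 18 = (z + 3)*(z^2 - z - 6) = (z - 3)*(z + 3)*(z + 2)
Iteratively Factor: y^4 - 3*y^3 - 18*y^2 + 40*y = (y - 2)*(y^3 - y^2 - 20*y) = (y - 2)*(y + 4)*(y^2 - 5*y) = (y - 5)*(y - 2)*(y + 4)*(y)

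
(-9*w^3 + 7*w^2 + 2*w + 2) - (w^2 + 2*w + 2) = -9*w^3 + 6*w^2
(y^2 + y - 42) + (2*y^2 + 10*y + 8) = 3*y^2 + 11*y - 34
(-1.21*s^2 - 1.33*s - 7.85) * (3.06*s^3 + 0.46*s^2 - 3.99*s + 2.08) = -3.7026*s^5 - 4.6264*s^4 - 19.8049*s^3 - 0.8211*s^2 + 28.5551*s - 16.328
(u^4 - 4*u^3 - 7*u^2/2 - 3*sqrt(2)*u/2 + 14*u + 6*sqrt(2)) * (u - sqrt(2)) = u^5 - 4*u^4 - sqrt(2)*u^4 - 7*u^3/2 + 4*sqrt(2)*u^3 + 2*sqrt(2)*u^2 + 14*u^2 - 8*sqrt(2)*u + 3*u - 12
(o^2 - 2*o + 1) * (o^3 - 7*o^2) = o^5 - 9*o^4 + 15*o^3 - 7*o^2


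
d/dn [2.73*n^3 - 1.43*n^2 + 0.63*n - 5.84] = 8.19*n^2 - 2.86*n + 0.63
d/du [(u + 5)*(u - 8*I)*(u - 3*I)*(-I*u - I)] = -4*I*u^3 + u^2*(-33 - 18*I) + u*(-132 + 38*I) - 55 + 144*I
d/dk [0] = 0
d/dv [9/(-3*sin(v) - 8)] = 27*cos(v)/(3*sin(v) + 8)^2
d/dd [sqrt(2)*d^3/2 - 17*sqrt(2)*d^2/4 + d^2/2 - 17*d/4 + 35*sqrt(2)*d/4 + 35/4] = 3*sqrt(2)*d^2/2 - 17*sqrt(2)*d/2 + d - 17/4 + 35*sqrt(2)/4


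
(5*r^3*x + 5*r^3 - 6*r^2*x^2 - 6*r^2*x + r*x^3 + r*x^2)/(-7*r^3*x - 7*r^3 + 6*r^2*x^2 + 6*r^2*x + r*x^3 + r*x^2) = (-5*r + x)/(7*r + x)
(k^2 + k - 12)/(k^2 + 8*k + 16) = (k - 3)/(k + 4)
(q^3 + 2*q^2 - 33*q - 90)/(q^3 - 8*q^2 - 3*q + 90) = (q + 5)/(q - 5)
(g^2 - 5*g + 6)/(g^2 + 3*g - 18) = (g - 2)/(g + 6)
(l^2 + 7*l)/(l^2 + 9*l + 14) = l/(l + 2)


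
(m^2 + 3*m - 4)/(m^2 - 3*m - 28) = (m - 1)/(m - 7)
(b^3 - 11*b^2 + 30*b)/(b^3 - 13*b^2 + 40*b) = (b - 6)/(b - 8)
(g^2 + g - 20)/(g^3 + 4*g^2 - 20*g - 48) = (g + 5)/(g^2 + 8*g + 12)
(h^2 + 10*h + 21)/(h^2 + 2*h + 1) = (h^2 + 10*h + 21)/(h^2 + 2*h + 1)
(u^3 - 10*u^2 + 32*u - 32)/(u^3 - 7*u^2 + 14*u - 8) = (u - 4)/(u - 1)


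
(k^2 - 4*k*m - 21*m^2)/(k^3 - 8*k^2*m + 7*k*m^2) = (k + 3*m)/(k*(k - m))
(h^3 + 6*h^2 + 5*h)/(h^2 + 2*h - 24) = h*(h^2 + 6*h + 5)/(h^2 + 2*h - 24)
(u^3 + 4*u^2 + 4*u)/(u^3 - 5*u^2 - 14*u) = (u + 2)/(u - 7)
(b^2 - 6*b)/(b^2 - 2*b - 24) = b/(b + 4)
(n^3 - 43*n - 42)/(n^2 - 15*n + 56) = (n^2 + 7*n + 6)/(n - 8)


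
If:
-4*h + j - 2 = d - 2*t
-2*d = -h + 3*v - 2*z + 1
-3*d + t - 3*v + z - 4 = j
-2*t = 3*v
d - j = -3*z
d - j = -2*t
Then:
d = -89/84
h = -9/14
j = -113/84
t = -1/7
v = 2/21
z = -2/21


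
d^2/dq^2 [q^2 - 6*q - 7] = 2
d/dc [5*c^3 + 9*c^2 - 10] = 3*c*(5*c + 6)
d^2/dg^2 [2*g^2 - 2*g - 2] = 4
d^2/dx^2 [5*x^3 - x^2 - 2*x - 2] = 30*x - 2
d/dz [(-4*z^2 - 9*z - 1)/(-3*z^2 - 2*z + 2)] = (-19*z^2 - 22*z - 20)/(9*z^4 + 12*z^3 - 8*z^2 - 8*z + 4)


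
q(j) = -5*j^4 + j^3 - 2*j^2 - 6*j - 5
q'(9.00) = -14379.00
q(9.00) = -32297.00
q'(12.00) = -34182.00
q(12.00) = -102317.00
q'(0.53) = -10.25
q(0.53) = -8.99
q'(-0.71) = 5.51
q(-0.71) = -3.38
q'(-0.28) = -4.21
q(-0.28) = -3.53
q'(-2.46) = 319.73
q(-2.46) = -200.34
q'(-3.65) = 1021.11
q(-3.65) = -945.82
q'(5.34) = -2987.28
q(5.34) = -4007.50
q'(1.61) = -88.13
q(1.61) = -49.27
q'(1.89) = -137.87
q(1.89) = -80.53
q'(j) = -20*j^3 + 3*j^2 - 4*j - 6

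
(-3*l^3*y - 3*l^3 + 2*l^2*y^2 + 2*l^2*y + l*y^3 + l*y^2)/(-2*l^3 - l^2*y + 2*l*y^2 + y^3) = l*(3*l*y + 3*l + y^2 + y)/(2*l^2 + 3*l*y + y^2)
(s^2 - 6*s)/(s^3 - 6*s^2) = 1/s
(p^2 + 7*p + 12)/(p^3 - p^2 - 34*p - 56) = (p + 3)/(p^2 - 5*p - 14)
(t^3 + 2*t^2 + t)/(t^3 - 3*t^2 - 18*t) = (t^2 + 2*t + 1)/(t^2 - 3*t - 18)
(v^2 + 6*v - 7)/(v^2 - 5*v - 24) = (-v^2 - 6*v + 7)/(-v^2 + 5*v + 24)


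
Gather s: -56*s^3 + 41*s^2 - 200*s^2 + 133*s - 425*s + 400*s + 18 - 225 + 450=-56*s^3 - 159*s^2 + 108*s + 243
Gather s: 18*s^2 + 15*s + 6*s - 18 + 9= 18*s^2 + 21*s - 9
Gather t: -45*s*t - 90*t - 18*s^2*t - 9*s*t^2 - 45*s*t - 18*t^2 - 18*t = t^2*(-9*s - 18) + t*(-18*s^2 - 90*s - 108)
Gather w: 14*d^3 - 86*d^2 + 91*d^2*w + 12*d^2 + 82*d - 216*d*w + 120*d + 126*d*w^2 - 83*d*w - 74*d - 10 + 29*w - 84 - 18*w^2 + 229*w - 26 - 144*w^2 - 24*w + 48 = 14*d^3 - 74*d^2 + 128*d + w^2*(126*d - 162) + w*(91*d^2 - 299*d + 234) - 72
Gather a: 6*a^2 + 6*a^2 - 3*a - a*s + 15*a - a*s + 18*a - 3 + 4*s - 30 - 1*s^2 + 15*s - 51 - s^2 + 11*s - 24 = 12*a^2 + a*(30 - 2*s) - 2*s^2 + 30*s - 108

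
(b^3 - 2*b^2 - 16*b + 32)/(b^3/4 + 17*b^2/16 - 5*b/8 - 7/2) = 16*(b^2 - 6*b + 8)/(4*b^2 + b - 14)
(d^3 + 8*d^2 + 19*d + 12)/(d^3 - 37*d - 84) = (d + 1)/(d - 7)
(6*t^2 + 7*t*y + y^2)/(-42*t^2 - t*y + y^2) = (t + y)/(-7*t + y)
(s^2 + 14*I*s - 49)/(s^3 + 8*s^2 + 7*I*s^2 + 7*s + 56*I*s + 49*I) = (s + 7*I)/(s^2 + 8*s + 7)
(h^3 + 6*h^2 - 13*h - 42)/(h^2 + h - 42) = (h^2 - h - 6)/(h - 6)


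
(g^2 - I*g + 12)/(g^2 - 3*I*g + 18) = (g - 4*I)/(g - 6*I)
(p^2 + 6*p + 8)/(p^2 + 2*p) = (p + 4)/p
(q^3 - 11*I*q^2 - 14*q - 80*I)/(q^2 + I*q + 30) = (q^2 - 6*I*q + 16)/(q + 6*I)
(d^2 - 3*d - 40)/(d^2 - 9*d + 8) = (d + 5)/(d - 1)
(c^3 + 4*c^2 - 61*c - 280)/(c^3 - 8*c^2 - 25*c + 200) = (c + 7)/(c - 5)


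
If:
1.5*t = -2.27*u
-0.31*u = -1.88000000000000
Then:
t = -9.18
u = 6.06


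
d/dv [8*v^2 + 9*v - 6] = 16*v + 9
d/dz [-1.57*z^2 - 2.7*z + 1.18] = -3.14*z - 2.7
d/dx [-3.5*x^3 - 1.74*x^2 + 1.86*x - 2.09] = -10.5*x^2 - 3.48*x + 1.86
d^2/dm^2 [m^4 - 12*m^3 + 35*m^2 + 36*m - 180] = 12*m^2 - 72*m + 70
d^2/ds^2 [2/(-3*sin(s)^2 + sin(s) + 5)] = 2*(-36*sin(s)^4 + 9*sin(s)^3 - 7*sin(s)^2 - 13*sin(s) + 32)/(-3*sin(s)^2 + sin(s) + 5)^3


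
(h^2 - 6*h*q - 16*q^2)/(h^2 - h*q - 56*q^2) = (h + 2*q)/(h + 7*q)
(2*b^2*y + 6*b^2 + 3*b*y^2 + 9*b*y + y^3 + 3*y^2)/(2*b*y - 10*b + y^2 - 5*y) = (b*y + 3*b + y^2 + 3*y)/(y - 5)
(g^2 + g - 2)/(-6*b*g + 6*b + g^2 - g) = (-g - 2)/(6*b - g)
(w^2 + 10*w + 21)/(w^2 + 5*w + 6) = (w + 7)/(w + 2)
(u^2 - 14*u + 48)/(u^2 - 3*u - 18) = (u - 8)/(u + 3)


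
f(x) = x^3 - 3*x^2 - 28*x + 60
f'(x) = 3*x^2 - 6*x - 28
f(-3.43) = 80.39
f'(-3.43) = 27.87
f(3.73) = -34.28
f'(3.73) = -8.64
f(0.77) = 37.12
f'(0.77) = -30.84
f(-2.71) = 93.95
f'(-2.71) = 10.29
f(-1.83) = 95.06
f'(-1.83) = -6.97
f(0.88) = 33.72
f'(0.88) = -30.96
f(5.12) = -27.79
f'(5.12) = 19.92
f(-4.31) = 44.89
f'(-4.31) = 53.59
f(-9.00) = -660.00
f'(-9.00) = 269.00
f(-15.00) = -3570.00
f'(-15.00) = 737.00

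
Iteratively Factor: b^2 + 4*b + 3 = (b + 3)*(b + 1)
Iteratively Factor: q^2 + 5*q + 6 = (q + 3)*(q + 2)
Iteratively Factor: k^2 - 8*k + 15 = (k - 5)*(k - 3)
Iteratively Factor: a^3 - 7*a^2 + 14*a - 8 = (a - 2)*(a^2 - 5*a + 4) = (a - 2)*(a - 1)*(a - 4)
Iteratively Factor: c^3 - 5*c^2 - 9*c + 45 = (c - 5)*(c^2 - 9) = (c - 5)*(c - 3)*(c + 3)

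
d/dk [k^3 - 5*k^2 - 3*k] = 3*k^2 - 10*k - 3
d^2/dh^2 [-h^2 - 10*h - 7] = -2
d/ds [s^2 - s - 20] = 2*s - 1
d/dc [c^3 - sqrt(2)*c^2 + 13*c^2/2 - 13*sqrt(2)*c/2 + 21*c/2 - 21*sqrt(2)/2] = 3*c^2 - 2*sqrt(2)*c + 13*c - 13*sqrt(2)/2 + 21/2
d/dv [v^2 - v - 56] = 2*v - 1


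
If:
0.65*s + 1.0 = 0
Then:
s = -1.54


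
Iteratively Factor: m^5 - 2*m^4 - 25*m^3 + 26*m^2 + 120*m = (m)*(m^4 - 2*m^3 - 25*m^2 + 26*m + 120) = m*(m + 2)*(m^3 - 4*m^2 - 17*m + 60) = m*(m - 3)*(m + 2)*(m^2 - m - 20) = m*(m - 5)*(m - 3)*(m + 2)*(m + 4)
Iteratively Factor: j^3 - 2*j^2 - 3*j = (j)*(j^2 - 2*j - 3) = j*(j + 1)*(j - 3)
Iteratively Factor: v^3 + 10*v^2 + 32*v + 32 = (v + 4)*(v^2 + 6*v + 8) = (v + 2)*(v + 4)*(v + 4)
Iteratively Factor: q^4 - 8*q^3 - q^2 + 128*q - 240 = (q - 3)*(q^3 - 5*q^2 - 16*q + 80) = (q - 4)*(q - 3)*(q^2 - q - 20) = (q - 4)*(q - 3)*(q + 4)*(q - 5)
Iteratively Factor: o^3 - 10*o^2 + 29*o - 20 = (o - 5)*(o^2 - 5*o + 4) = (o - 5)*(o - 4)*(o - 1)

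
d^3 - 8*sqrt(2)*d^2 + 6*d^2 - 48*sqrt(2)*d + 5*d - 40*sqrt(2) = (d + 1)*(d + 5)*(d - 8*sqrt(2))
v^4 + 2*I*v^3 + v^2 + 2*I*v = v*(v - I)*(v + I)*(v + 2*I)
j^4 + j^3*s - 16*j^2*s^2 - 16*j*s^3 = j*(j - 4*s)*(j + s)*(j + 4*s)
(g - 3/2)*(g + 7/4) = g^2 + g/4 - 21/8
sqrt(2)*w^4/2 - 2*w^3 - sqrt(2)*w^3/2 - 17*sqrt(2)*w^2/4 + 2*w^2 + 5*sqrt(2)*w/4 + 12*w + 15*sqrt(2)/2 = (w - 3)*(w + 2)*(w - 5*sqrt(2)/2)*(sqrt(2)*w/2 + 1/2)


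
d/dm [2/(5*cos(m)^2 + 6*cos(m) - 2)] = 4*(5*cos(m) + 3)*sin(m)/(5*cos(m)^2 + 6*cos(m) - 2)^2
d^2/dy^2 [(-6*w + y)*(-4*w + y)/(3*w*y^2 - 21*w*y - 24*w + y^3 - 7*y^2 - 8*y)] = 2*(-(4*w - y)*(6*w - y)*(-6*w*y + 21*w - 3*y^2 + 14*y + 8)^2 + (-(4*w - y)*(6*w - y)*(3*w + 3*y - 7) - (4*w - y)*(-6*w*y + 21*w - 3*y^2 + 14*y + 8) - (6*w - y)*(-6*w*y + 21*w - 3*y^2 + 14*y + 8))*(-3*w*y^2 + 21*w*y + 24*w - y^3 + 7*y^2 + 8*y) - (-3*w*y^2 + 21*w*y + 24*w - y^3 + 7*y^2 + 8*y)^2)/(-3*w*y^2 + 21*w*y + 24*w - y^3 + 7*y^2 + 8*y)^3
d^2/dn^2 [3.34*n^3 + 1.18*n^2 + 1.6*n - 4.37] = 20.04*n + 2.36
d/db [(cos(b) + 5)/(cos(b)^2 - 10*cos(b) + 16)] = (cos(b)^2 + 10*cos(b) - 66)*sin(b)/(cos(b)^2 - 10*cos(b) + 16)^2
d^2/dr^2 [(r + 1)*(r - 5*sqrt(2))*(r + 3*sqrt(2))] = 6*r - 4*sqrt(2) + 2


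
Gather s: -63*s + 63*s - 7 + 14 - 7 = 0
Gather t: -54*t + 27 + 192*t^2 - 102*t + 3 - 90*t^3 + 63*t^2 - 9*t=-90*t^3 + 255*t^2 - 165*t + 30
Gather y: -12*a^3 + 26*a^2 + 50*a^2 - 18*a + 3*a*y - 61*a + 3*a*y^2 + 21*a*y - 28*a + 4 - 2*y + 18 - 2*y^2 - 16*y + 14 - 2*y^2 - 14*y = -12*a^3 + 76*a^2 - 107*a + y^2*(3*a - 4) + y*(24*a - 32) + 36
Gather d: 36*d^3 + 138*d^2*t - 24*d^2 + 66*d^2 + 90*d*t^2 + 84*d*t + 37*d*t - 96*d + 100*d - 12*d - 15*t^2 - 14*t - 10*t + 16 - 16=36*d^3 + d^2*(138*t + 42) + d*(90*t^2 + 121*t - 8) - 15*t^2 - 24*t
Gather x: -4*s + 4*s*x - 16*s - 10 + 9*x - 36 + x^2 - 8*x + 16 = -20*s + x^2 + x*(4*s + 1) - 30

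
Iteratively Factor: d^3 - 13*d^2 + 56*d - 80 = (d - 5)*(d^2 - 8*d + 16) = (d - 5)*(d - 4)*(d - 4)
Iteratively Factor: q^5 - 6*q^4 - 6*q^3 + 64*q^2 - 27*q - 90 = (q + 3)*(q^4 - 9*q^3 + 21*q^2 + q - 30) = (q - 3)*(q + 3)*(q^3 - 6*q^2 + 3*q + 10) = (q - 3)*(q + 1)*(q + 3)*(q^2 - 7*q + 10) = (q - 5)*(q - 3)*(q + 1)*(q + 3)*(q - 2)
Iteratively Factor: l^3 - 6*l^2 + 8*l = (l - 2)*(l^2 - 4*l) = l*(l - 2)*(l - 4)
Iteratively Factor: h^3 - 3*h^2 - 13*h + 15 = (h + 3)*(h^2 - 6*h + 5) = (h - 1)*(h + 3)*(h - 5)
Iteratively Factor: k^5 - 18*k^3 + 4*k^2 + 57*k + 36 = (k - 3)*(k^4 + 3*k^3 - 9*k^2 - 23*k - 12) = (k - 3)^2*(k^3 + 6*k^2 + 9*k + 4) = (k - 3)^2*(k + 4)*(k^2 + 2*k + 1) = (k - 3)^2*(k + 1)*(k + 4)*(k + 1)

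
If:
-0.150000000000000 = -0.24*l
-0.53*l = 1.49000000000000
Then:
No Solution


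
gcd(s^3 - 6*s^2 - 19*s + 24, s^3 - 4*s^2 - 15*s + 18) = s^2 + 2*s - 3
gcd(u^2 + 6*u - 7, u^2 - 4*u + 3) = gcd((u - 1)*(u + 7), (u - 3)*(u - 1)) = u - 1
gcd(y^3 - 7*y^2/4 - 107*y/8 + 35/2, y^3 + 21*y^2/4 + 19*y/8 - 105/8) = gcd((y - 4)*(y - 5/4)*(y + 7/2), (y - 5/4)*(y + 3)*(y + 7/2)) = y^2 + 9*y/4 - 35/8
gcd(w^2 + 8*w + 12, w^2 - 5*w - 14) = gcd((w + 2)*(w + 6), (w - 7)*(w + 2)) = w + 2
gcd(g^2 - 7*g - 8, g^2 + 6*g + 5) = g + 1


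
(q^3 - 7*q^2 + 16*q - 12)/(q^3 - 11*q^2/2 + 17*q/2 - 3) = 2*(q - 2)/(2*q - 1)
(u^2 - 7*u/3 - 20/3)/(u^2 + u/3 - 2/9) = 3*(3*u^2 - 7*u - 20)/(9*u^2 + 3*u - 2)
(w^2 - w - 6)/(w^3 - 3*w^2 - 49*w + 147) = (w + 2)/(w^2 - 49)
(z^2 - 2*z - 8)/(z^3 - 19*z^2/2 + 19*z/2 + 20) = 2*(z^2 - 2*z - 8)/(2*z^3 - 19*z^2 + 19*z + 40)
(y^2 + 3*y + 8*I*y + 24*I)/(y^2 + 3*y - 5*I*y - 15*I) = (y + 8*I)/(y - 5*I)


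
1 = 1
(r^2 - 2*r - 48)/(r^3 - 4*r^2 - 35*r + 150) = (r - 8)/(r^2 - 10*r + 25)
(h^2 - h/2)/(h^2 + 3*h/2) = (2*h - 1)/(2*h + 3)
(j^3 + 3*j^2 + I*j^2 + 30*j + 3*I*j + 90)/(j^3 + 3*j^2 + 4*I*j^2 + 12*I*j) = (j^2 + I*j + 30)/(j*(j + 4*I))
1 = 1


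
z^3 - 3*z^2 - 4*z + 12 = (z - 3)*(z - 2)*(z + 2)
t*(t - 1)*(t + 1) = t^3 - t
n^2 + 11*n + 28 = (n + 4)*(n + 7)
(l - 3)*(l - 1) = l^2 - 4*l + 3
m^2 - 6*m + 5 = (m - 5)*(m - 1)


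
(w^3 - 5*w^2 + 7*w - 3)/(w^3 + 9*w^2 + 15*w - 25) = (w^2 - 4*w + 3)/(w^2 + 10*w + 25)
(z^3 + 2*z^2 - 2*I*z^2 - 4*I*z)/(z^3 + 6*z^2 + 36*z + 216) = z*(z^2 + 2*z*(1 - I) - 4*I)/(z^3 + 6*z^2 + 36*z + 216)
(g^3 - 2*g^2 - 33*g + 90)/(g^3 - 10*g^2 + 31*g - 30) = (g + 6)/(g - 2)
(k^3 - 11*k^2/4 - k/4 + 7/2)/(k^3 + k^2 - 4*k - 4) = (k - 7/4)/(k + 2)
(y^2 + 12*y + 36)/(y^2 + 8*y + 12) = (y + 6)/(y + 2)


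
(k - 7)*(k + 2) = k^2 - 5*k - 14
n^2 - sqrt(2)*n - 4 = (n - 2*sqrt(2))*(n + sqrt(2))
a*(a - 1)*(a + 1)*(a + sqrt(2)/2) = a^4 + sqrt(2)*a^3/2 - a^2 - sqrt(2)*a/2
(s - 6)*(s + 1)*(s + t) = s^3 + s^2*t - 5*s^2 - 5*s*t - 6*s - 6*t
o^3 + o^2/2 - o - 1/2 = (o - 1)*(o + 1/2)*(o + 1)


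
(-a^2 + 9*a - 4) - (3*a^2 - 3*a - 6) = -4*a^2 + 12*a + 2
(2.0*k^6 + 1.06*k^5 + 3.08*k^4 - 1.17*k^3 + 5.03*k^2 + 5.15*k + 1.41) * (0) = 0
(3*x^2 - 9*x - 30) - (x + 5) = 3*x^2 - 10*x - 35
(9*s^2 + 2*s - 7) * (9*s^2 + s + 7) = 81*s^4 + 27*s^3 + 2*s^2 + 7*s - 49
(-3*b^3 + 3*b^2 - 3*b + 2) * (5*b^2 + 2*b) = -15*b^5 + 9*b^4 - 9*b^3 + 4*b^2 + 4*b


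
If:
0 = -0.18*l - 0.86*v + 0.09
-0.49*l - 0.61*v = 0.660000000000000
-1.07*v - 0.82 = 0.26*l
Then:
No Solution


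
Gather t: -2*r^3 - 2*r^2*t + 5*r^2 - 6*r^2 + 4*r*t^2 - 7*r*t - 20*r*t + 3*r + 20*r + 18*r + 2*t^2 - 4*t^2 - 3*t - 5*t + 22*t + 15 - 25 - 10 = -2*r^3 - r^2 + 41*r + t^2*(4*r - 2) + t*(-2*r^2 - 27*r + 14) - 20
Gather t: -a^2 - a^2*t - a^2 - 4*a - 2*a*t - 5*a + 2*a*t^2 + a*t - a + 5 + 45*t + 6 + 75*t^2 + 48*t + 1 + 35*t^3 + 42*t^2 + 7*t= -2*a^2 - 10*a + 35*t^3 + t^2*(2*a + 117) + t*(-a^2 - a + 100) + 12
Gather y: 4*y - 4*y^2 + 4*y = -4*y^2 + 8*y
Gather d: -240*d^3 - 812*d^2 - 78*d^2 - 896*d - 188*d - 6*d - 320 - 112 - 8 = -240*d^3 - 890*d^2 - 1090*d - 440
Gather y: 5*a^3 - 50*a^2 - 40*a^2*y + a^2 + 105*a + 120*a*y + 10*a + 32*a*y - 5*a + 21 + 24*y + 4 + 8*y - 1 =5*a^3 - 49*a^2 + 110*a + y*(-40*a^2 + 152*a + 32) + 24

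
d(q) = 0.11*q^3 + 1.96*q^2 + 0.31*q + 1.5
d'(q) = 0.33*q^2 + 3.92*q + 0.31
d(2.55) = 16.86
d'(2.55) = 12.45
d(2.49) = 16.12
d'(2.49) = 12.12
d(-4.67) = 31.59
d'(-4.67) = -10.80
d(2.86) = 20.99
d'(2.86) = 14.22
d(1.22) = 5.00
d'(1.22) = 5.58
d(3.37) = 29.01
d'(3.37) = 17.27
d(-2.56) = 11.71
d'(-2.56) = -7.56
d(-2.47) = 11.03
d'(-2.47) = -7.36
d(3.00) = 23.04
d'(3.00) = 15.04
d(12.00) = 477.54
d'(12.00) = 94.87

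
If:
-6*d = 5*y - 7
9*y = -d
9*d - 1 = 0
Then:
No Solution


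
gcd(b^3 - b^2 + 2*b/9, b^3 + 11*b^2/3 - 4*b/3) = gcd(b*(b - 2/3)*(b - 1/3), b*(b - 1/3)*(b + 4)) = b^2 - b/3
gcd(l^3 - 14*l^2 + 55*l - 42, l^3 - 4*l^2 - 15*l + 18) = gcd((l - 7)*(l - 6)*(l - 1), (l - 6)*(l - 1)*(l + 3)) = l^2 - 7*l + 6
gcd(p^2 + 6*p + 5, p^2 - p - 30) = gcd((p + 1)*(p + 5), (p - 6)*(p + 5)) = p + 5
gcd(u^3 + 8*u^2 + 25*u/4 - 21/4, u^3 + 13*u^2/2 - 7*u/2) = u^2 + 13*u/2 - 7/2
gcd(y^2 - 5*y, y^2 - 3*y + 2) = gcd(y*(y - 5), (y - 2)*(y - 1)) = 1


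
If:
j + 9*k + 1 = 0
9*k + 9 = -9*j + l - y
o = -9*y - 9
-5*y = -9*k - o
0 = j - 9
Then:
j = 9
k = -10/9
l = 1101/14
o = 45/14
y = -19/14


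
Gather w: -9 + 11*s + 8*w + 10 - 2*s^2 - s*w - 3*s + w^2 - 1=-2*s^2 + 8*s + w^2 + w*(8 - s)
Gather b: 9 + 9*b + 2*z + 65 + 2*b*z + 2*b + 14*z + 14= b*(2*z + 11) + 16*z + 88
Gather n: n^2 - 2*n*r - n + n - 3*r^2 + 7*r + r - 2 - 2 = n^2 - 2*n*r - 3*r^2 + 8*r - 4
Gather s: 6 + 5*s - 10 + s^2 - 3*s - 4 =s^2 + 2*s - 8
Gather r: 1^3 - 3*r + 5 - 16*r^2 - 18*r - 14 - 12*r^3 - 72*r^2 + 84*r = -12*r^3 - 88*r^2 + 63*r - 8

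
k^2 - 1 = (k - 1)*(k + 1)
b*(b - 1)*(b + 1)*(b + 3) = b^4 + 3*b^3 - b^2 - 3*b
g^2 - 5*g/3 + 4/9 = (g - 4/3)*(g - 1/3)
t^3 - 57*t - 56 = (t - 8)*(t + 1)*(t + 7)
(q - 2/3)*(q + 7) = q^2 + 19*q/3 - 14/3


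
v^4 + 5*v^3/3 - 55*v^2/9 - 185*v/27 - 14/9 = (v - 7/3)*(v + 1/3)*(v + 2/3)*(v + 3)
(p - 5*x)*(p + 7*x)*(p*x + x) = p^3*x + 2*p^2*x^2 + p^2*x - 35*p*x^3 + 2*p*x^2 - 35*x^3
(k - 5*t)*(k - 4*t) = k^2 - 9*k*t + 20*t^2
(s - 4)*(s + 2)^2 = s^3 - 12*s - 16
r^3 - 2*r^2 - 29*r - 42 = (r - 7)*(r + 2)*(r + 3)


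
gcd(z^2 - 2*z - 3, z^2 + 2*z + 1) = z + 1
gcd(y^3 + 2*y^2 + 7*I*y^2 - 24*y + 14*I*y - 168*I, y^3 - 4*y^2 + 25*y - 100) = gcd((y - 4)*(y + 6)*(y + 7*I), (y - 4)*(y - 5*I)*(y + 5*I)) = y - 4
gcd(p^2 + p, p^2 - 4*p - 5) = p + 1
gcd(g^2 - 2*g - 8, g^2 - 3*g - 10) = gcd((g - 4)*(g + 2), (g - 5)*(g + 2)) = g + 2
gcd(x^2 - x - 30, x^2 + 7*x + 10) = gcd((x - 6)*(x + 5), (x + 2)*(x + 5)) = x + 5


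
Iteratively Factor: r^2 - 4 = (r + 2)*(r - 2)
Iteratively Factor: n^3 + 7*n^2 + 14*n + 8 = (n + 1)*(n^2 + 6*n + 8) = (n + 1)*(n + 4)*(n + 2)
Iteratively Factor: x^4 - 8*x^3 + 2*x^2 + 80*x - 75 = (x - 1)*(x^3 - 7*x^2 - 5*x + 75) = (x - 5)*(x - 1)*(x^2 - 2*x - 15) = (x - 5)*(x - 1)*(x + 3)*(x - 5)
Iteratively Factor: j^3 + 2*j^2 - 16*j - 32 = (j - 4)*(j^2 + 6*j + 8) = (j - 4)*(j + 2)*(j + 4)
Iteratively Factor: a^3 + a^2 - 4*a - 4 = (a + 2)*(a^2 - a - 2) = (a - 2)*(a + 2)*(a + 1)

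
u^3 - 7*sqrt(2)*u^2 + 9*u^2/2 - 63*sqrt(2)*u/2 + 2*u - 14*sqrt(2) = (u + 1/2)*(u + 4)*(u - 7*sqrt(2))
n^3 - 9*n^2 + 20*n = n*(n - 5)*(n - 4)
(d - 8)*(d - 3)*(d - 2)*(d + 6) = d^4 - 7*d^3 - 32*d^2 + 228*d - 288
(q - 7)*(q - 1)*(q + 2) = q^3 - 6*q^2 - 9*q + 14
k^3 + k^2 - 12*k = k*(k - 3)*(k + 4)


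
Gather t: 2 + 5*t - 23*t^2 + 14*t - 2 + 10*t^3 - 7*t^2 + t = 10*t^3 - 30*t^2 + 20*t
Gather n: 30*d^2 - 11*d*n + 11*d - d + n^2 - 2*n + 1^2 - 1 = 30*d^2 + 10*d + n^2 + n*(-11*d - 2)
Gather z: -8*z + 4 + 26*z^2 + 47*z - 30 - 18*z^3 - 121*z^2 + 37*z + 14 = -18*z^3 - 95*z^2 + 76*z - 12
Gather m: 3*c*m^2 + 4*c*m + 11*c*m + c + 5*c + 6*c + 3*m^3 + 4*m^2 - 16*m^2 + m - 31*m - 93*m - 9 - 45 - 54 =12*c + 3*m^3 + m^2*(3*c - 12) + m*(15*c - 123) - 108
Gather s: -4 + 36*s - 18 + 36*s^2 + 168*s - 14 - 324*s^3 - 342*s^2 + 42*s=-324*s^3 - 306*s^2 + 246*s - 36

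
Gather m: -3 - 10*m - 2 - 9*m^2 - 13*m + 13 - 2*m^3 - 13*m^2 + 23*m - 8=-2*m^3 - 22*m^2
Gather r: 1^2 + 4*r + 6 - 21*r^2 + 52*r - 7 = -21*r^2 + 56*r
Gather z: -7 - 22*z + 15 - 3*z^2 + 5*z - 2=-3*z^2 - 17*z + 6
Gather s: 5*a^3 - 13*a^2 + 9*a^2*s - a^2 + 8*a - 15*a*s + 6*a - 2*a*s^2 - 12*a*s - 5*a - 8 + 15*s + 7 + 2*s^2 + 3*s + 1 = 5*a^3 - 14*a^2 + 9*a + s^2*(2 - 2*a) + s*(9*a^2 - 27*a + 18)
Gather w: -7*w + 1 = 1 - 7*w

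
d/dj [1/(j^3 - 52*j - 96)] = (52 - 3*j^2)/(-j^3 + 52*j + 96)^2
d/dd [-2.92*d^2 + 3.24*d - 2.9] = 3.24 - 5.84*d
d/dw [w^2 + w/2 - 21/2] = 2*w + 1/2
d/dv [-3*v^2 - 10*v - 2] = -6*v - 10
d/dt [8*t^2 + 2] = 16*t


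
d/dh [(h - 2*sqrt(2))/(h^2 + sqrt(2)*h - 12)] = (h^2 + sqrt(2)*h - (h - 2*sqrt(2))*(2*h + sqrt(2)) - 12)/(h^2 + sqrt(2)*h - 12)^2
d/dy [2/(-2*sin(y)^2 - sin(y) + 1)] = 2*(4*sin(y) + 1)*cos(y)/(sin(y) - cos(2*y))^2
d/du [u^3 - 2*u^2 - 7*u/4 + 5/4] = 3*u^2 - 4*u - 7/4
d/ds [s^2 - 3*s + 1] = 2*s - 3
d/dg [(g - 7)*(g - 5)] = 2*g - 12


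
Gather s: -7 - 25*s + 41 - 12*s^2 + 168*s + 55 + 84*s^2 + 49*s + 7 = 72*s^2 + 192*s + 96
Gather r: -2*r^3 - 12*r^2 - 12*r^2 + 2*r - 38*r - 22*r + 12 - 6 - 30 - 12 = -2*r^3 - 24*r^2 - 58*r - 36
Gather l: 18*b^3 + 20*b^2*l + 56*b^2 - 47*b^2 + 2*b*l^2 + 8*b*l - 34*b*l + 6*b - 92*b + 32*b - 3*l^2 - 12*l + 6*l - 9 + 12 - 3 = 18*b^3 + 9*b^2 - 54*b + l^2*(2*b - 3) + l*(20*b^2 - 26*b - 6)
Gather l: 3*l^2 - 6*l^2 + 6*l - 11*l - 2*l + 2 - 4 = -3*l^2 - 7*l - 2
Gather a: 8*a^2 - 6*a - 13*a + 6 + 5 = 8*a^2 - 19*a + 11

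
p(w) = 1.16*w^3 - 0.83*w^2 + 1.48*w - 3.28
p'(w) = 3.48*w^2 - 1.66*w + 1.48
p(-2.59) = -32.83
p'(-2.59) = 29.12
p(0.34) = -2.83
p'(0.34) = 1.32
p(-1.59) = -12.39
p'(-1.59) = 12.92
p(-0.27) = -3.76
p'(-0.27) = 2.18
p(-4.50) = -132.45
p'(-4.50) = 79.42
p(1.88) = 4.28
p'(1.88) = 10.66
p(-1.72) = -14.18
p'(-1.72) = 14.63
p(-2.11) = -21.00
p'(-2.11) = 20.48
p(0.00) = -3.28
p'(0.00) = 1.48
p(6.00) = 226.28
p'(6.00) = 116.80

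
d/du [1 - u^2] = -2*u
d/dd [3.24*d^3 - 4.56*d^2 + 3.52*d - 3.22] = 9.72*d^2 - 9.12*d + 3.52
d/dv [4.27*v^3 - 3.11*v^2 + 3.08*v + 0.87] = 12.81*v^2 - 6.22*v + 3.08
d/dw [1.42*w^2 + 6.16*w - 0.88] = 2.84*w + 6.16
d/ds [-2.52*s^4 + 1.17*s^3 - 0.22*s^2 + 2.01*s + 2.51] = -10.08*s^3 + 3.51*s^2 - 0.44*s + 2.01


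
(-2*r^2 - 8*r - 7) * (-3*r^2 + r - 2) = 6*r^4 + 22*r^3 + 17*r^2 + 9*r + 14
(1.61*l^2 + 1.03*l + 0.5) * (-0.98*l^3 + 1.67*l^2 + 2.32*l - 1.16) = -1.5778*l^5 + 1.6793*l^4 + 4.9653*l^3 + 1.357*l^2 - 0.0347999999999999*l - 0.58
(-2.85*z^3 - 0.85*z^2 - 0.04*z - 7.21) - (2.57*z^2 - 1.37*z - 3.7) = -2.85*z^3 - 3.42*z^2 + 1.33*z - 3.51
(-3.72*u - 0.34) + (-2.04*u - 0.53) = -5.76*u - 0.87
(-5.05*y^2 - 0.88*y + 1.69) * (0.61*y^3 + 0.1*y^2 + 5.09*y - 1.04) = -3.0805*y^5 - 1.0418*y^4 - 24.7616*y^3 + 0.9418*y^2 + 9.5173*y - 1.7576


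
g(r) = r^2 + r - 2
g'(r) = 2*r + 1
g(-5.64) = 24.17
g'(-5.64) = -10.28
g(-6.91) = 38.84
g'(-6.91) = -12.82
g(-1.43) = -1.39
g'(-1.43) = -1.86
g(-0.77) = -2.18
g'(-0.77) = -0.54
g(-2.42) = 1.44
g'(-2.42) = -3.84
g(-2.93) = 3.65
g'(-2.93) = -4.86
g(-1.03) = -1.97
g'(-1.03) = -1.06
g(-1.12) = -1.87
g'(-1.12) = -1.24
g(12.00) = 154.00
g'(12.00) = 25.00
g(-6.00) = 28.00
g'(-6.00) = -11.00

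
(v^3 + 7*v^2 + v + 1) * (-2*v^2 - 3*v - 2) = -2*v^5 - 17*v^4 - 25*v^3 - 19*v^2 - 5*v - 2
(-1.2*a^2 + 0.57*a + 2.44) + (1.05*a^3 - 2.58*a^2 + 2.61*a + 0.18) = 1.05*a^3 - 3.78*a^2 + 3.18*a + 2.62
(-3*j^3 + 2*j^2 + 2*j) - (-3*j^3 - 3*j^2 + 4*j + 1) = 5*j^2 - 2*j - 1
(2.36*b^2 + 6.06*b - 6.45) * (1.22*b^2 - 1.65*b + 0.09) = 2.8792*b^4 + 3.4992*b^3 - 17.6556*b^2 + 11.1879*b - 0.5805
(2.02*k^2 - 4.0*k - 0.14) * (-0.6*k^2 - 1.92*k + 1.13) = -1.212*k^4 - 1.4784*k^3 + 10.0466*k^2 - 4.2512*k - 0.1582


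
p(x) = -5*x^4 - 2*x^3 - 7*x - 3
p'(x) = -20*x^3 - 6*x^2 - 7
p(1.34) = -33.31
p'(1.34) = -65.90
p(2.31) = -186.19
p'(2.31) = -285.54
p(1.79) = -78.33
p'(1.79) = -140.93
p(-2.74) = -224.50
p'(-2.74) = 359.37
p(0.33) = -5.44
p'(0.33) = -8.37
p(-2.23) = -88.86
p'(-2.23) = 184.95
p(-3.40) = -568.76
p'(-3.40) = 709.72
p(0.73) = -10.31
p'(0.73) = -17.98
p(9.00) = -34329.00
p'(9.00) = -15073.00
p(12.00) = -107223.00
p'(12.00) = -35431.00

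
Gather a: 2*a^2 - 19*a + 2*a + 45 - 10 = 2*a^2 - 17*a + 35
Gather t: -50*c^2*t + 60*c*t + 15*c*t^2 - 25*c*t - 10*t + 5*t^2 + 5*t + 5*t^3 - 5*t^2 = 15*c*t^2 + 5*t^3 + t*(-50*c^2 + 35*c - 5)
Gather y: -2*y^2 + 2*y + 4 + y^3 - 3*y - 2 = y^3 - 2*y^2 - y + 2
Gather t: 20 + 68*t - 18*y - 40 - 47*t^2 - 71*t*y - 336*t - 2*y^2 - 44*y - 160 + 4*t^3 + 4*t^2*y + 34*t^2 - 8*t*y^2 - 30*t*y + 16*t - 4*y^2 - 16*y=4*t^3 + t^2*(4*y - 13) + t*(-8*y^2 - 101*y - 252) - 6*y^2 - 78*y - 180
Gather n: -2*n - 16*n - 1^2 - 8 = -18*n - 9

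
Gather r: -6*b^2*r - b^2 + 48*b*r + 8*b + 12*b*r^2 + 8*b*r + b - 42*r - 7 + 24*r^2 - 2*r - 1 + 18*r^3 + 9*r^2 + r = -b^2 + 9*b + 18*r^3 + r^2*(12*b + 33) + r*(-6*b^2 + 56*b - 43) - 8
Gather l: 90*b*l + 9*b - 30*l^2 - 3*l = 9*b - 30*l^2 + l*(90*b - 3)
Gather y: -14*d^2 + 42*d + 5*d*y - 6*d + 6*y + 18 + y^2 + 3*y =-14*d^2 + 36*d + y^2 + y*(5*d + 9) + 18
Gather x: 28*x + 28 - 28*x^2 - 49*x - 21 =-28*x^2 - 21*x + 7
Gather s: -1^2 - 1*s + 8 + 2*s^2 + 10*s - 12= 2*s^2 + 9*s - 5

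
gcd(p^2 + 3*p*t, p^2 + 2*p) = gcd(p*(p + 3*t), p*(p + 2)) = p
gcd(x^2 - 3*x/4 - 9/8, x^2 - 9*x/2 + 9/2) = x - 3/2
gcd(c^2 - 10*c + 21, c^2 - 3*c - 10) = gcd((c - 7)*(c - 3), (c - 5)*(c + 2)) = 1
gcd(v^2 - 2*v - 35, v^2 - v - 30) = v + 5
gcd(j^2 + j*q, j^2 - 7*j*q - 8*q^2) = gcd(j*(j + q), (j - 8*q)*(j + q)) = j + q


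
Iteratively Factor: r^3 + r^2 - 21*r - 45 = (r - 5)*(r^2 + 6*r + 9) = (r - 5)*(r + 3)*(r + 3)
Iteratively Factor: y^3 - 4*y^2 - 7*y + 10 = (y - 5)*(y^2 + y - 2) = (y - 5)*(y - 1)*(y + 2)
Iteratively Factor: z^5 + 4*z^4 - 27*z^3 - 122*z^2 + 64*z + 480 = (z - 5)*(z^4 + 9*z^3 + 18*z^2 - 32*z - 96) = (z - 5)*(z + 3)*(z^3 + 6*z^2 - 32) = (z - 5)*(z - 2)*(z + 3)*(z^2 + 8*z + 16) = (z - 5)*(z - 2)*(z + 3)*(z + 4)*(z + 4)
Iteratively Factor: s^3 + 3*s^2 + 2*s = (s)*(s^2 + 3*s + 2) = s*(s + 1)*(s + 2)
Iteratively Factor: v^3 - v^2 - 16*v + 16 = (v - 1)*(v^2 - 16) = (v - 4)*(v - 1)*(v + 4)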